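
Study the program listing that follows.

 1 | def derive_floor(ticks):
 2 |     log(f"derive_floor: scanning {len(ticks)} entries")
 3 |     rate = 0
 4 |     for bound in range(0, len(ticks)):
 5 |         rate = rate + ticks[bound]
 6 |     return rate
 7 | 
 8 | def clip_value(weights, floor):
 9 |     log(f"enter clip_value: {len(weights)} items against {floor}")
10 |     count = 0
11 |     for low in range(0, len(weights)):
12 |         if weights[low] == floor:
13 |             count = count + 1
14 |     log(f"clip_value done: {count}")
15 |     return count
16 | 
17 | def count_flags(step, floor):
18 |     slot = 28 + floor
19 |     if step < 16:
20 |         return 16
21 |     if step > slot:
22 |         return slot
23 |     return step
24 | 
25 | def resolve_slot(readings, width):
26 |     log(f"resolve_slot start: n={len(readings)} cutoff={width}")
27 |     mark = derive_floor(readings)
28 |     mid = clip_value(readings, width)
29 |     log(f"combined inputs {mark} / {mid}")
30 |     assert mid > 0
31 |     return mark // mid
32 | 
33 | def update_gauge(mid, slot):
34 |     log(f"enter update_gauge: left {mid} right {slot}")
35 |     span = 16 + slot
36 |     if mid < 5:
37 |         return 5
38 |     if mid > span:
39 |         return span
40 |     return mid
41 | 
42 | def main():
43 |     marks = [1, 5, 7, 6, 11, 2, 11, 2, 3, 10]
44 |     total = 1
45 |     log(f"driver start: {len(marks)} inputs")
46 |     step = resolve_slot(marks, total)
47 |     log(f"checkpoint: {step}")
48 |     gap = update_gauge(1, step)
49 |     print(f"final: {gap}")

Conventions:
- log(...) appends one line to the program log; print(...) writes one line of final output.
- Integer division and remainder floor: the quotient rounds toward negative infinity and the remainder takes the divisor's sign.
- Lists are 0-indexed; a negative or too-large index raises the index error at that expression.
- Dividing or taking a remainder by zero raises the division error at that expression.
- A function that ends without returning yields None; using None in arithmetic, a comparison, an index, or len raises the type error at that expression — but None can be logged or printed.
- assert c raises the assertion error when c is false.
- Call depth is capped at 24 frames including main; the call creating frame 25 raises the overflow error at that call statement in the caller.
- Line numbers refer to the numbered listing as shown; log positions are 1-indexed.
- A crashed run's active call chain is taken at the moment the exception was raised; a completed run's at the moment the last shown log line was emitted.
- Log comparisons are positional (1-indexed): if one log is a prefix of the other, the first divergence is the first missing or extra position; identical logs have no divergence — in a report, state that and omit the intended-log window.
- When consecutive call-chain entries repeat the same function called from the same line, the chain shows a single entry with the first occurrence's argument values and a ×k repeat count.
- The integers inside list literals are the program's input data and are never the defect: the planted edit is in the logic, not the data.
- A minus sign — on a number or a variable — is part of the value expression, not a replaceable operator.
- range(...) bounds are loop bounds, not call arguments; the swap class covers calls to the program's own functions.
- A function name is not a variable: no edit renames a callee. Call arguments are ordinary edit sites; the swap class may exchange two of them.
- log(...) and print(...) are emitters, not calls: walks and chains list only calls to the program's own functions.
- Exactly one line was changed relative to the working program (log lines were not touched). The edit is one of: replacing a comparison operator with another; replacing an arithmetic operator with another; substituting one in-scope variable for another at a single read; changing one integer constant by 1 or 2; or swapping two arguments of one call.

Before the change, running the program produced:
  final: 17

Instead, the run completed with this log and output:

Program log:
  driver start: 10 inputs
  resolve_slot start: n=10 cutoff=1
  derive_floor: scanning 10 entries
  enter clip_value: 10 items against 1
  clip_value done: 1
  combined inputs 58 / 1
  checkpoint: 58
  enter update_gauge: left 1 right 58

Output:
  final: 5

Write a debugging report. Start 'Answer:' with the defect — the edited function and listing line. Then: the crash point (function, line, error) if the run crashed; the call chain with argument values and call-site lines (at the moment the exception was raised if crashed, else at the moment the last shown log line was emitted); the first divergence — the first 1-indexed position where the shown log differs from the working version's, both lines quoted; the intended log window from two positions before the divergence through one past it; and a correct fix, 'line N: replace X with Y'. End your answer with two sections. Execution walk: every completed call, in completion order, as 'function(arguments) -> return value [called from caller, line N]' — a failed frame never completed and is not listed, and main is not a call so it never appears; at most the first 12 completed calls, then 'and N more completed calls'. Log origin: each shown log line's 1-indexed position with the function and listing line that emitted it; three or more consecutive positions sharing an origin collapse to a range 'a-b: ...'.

Answer: the defect is in main at line 48.
Core observation: The log first diverges at position 8: the faulty run prints 'enter update_gauge: left 1 right 58' where the working version prints 'enter update_gauge: left 58 right 1'.
Call chain: main -> update_gauge(1, 58) (called at line 48).
First divergence: position 8 — shown 'enter update_gauge: left 1 right 58', intended 'enter update_gauge: left 58 right 1'.
Intended log window:
  6: combined inputs 58 / 1
  7: checkpoint: 58
  8: enter update_gauge: left 58 right 1
Execution walk:
  derive_floor([1, 5, 7, 6, 11, 2, 11, 2, 3, 10]) -> 58  [called from resolve_slot, line 27]
  clip_value([1, 5, 7, 6, 11, 2, 11, 2, 3, 10], 1) -> 1  [called from resolve_slot, line 28]
  resolve_slot([1, 5, 7, 6, 11, 2, 11, 2, 3, 10], 1) -> 58  [called from main, line 46]
  update_gauge(1, 58) -> 5  [called from main, line 48]
Log origins:
  1: emitted by main (line 45)
  2: emitted by resolve_slot (line 26)
  3: emitted by derive_floor (line 2)
  4: emitted by clip_value (line 9)
  5: emitted by clip_value (line 14)
  6: emitted by resolve_slot (line 29)
  7: emitted by main (line 47)
  8: emitted by update_gauge (line 34)
A correct fix: line 48: replace `update_gauge(1, step)` with `update_gauge(step, 1)`.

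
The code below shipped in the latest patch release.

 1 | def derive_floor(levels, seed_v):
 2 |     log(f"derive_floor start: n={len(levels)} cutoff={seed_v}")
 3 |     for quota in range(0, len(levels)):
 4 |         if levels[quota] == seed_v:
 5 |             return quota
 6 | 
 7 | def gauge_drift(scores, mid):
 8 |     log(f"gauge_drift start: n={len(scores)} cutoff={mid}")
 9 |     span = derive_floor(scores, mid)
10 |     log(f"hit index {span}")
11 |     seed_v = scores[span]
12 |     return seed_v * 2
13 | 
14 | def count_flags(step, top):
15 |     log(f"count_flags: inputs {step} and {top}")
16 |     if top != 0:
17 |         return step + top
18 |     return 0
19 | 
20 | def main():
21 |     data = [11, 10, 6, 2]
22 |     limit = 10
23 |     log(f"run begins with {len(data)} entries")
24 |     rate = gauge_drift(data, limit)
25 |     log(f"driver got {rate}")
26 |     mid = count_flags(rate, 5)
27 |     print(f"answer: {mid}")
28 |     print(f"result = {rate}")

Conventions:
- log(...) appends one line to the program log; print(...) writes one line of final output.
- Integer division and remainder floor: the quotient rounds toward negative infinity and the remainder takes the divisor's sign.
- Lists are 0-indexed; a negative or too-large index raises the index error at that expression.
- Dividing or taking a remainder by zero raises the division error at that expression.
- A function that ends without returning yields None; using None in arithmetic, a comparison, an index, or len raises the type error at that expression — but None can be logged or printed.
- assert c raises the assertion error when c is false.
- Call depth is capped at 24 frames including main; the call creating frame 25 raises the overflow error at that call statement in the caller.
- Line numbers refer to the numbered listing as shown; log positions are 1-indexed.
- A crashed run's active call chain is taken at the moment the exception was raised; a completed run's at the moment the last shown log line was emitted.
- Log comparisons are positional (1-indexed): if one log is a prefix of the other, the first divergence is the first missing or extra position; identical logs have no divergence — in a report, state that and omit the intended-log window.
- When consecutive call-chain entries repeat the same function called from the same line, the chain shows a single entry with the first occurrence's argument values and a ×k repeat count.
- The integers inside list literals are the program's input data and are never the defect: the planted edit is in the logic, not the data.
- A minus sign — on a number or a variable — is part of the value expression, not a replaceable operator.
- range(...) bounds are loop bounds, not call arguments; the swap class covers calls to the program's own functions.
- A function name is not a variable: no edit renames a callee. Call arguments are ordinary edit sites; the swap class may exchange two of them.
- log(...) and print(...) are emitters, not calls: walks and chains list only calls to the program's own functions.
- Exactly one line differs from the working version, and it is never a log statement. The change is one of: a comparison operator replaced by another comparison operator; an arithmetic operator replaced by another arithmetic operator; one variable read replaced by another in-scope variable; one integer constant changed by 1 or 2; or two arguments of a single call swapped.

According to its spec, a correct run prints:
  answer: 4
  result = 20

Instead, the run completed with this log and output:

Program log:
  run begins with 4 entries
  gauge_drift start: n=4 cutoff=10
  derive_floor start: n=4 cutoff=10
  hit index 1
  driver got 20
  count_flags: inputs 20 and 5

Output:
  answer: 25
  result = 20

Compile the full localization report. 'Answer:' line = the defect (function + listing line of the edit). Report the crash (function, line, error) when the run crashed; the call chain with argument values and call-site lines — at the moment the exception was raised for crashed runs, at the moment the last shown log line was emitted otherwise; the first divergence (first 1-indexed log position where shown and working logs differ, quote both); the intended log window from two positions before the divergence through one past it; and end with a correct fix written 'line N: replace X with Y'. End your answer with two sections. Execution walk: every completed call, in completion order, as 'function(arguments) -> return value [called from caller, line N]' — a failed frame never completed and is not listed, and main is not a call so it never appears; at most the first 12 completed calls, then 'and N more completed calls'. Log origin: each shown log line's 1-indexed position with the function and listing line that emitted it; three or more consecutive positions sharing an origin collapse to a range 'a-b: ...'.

Answer: the defect is in count_flags at line 17.
The tell: Log streams are identical — the defect surfaces only in the printed output.
Call chain: main -> count_flags(20, 5) (called at line 26).
First divergence: none; the two logs match at every position.
Execution walk:
  derive_floor([11, 10, 6, 2], 10) -> 1  [called from gauge_drift, line 9]
  gauge_drift([11, 10, 6, 2], 10) -> 20  [called from main, line 24]
  count_flags(20, 5) -> 25  [called from main, line 26]
Log origins:
  1: emitted by main (line 23)
  2: emitted by gauge_drift (line 8)
  3: emitted by derive_floor (line 2)
  4: emitted by gauge_drift (line 10)
  5: emitted by main (line 25)
  6: emitted by count_flags (line 15)
A correct fix: line 17: replace `+` with `//`.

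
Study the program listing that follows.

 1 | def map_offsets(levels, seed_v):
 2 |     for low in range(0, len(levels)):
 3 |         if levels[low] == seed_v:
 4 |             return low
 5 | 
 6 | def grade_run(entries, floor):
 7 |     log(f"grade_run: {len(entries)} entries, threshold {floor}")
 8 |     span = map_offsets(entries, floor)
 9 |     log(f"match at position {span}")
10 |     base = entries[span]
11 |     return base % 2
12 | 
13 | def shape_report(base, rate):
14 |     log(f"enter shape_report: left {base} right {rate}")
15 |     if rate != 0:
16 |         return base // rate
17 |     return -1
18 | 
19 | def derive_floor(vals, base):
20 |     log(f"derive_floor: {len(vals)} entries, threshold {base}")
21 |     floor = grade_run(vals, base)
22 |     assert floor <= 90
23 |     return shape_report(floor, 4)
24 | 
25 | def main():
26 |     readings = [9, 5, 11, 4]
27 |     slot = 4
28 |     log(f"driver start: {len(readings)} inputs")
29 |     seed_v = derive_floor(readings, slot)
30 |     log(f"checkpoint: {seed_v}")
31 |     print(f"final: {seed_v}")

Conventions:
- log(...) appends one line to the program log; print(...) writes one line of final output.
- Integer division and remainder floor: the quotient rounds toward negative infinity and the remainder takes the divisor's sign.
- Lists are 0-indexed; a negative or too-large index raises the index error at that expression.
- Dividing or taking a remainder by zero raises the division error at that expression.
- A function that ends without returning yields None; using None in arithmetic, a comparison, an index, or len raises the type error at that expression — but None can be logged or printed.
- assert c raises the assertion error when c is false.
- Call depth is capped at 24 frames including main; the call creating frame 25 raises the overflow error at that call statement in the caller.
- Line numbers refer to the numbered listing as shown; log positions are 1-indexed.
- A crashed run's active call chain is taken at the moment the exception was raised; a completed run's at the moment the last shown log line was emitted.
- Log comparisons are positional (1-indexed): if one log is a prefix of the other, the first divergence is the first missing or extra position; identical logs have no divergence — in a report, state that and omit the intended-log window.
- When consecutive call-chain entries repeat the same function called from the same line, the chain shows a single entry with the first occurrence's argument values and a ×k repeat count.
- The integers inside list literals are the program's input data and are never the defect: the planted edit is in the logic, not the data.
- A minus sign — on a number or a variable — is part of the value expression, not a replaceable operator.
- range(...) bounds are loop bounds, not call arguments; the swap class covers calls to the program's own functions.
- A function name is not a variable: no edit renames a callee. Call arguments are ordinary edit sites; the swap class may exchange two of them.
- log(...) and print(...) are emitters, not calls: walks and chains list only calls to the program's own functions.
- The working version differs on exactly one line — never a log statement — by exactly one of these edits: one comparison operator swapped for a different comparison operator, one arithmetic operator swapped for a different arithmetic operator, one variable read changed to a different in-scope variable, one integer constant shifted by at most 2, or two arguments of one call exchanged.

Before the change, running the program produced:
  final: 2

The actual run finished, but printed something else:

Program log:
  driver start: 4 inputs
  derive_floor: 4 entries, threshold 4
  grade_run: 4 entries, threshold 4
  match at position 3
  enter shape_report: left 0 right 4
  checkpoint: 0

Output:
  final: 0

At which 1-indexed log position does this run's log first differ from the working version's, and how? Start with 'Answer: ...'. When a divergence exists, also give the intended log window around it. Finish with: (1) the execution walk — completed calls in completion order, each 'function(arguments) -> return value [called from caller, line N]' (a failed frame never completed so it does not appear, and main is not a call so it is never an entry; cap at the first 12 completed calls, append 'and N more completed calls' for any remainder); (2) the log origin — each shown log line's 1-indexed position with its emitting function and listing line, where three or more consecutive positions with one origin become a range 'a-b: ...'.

Answer: position 5; shown 'enter shape_report: left 0 right 4' vs intended 'enter shape_report: left 8 right 4'.
Intended log window:
  3: grade_run: 4 entries, threshold 4
  4: match at position 3
  5: enter shape_report: left 8 right 4
  6: checkpoint: 2
Execution walk:
  map_offsets([9, 5, 11, 4], 4) -> 3  [called from grade_run, line 8]
  grade_run([9, 5, 11, 4], 4) -> 0  [called from derive_floor, line 21]
  shape_report(0, 4) -> 0  [called from derive_floor, line 23]
  derive_floor([9, 5, 11, 4], 4) -> 0  [called from main, line 29]
Log origin:
  1 — main, line 28
  2 — derive_floor, line 20
  3 — grade_run, line 7
  4 — grade_run, line 9
  5 — shape_report, line 14
  6 — main, line 30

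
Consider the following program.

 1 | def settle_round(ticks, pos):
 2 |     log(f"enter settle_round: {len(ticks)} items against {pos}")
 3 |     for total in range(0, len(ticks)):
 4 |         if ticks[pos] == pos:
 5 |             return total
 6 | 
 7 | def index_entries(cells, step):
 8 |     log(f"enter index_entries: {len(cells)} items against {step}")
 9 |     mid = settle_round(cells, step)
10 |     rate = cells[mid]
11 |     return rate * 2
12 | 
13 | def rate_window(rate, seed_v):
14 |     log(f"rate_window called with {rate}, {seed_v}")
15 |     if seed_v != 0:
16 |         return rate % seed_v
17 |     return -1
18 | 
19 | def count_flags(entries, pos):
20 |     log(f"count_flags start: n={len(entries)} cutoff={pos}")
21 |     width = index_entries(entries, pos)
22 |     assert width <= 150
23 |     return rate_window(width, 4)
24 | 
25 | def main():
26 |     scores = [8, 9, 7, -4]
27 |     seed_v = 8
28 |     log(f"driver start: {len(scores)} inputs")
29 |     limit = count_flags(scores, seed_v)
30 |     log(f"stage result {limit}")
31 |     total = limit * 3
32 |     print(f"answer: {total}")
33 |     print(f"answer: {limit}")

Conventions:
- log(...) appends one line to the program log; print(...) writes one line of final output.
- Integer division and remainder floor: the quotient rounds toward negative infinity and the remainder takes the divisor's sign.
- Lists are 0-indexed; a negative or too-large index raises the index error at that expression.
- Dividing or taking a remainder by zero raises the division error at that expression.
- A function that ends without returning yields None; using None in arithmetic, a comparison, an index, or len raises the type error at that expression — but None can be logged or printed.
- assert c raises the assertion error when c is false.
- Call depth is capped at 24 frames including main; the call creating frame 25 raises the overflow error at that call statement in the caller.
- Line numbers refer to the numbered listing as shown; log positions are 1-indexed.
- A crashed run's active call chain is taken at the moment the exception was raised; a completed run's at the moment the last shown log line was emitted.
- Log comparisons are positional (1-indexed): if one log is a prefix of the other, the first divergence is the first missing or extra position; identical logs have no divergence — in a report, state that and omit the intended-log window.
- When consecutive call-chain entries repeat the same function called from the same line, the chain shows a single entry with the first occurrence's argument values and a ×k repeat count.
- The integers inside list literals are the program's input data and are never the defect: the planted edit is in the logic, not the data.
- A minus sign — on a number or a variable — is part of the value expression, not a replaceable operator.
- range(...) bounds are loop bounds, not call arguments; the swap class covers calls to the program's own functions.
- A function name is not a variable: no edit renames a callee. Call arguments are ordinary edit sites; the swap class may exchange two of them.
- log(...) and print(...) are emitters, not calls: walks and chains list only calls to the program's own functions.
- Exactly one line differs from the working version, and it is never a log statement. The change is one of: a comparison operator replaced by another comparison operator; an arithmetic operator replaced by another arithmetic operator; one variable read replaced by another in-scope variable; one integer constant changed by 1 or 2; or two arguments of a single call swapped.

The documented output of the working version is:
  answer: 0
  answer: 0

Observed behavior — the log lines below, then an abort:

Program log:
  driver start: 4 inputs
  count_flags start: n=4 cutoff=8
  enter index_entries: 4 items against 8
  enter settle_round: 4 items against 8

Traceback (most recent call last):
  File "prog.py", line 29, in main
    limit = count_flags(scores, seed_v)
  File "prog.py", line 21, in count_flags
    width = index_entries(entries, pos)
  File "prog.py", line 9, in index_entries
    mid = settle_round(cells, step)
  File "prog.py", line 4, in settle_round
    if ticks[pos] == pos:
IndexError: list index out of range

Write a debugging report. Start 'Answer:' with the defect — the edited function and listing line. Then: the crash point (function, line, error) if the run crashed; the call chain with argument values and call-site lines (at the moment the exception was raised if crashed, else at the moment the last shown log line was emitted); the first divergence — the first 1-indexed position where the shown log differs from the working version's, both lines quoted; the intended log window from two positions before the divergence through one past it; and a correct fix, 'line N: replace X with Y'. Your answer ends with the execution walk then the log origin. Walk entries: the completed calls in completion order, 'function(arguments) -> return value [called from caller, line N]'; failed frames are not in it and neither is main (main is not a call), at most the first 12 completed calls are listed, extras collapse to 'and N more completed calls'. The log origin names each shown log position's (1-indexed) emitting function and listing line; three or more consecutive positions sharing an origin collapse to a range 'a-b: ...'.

Answer: the defect is in settle_round at line 4.
Core observation: The shown log is a 4-line prefix of the intended one, whose next entry is 'rate_window called with 16, 4'.
Crash: settle_round, line 4, IndexError.
Call chain: main -> count_flags([8, 9, 7, -4], 8) (called at line 29) -> index_entries([8, 9, 7, -4], 8) (called at line 21) -> settle_round([8, 9, 7, -4], 8) (called at line 9).
First divergence: position 5; the shown log stops at 4 lines while the working version next logs 'rate_window called with 16, 4'.
Intended log window:
  3: enter index_entries: 4 items against 8
  4: enter settle_round: 4 items against 8
  5: rate_window called with 16, 4
  6: stage result 0
Execution walk:
  (no call completed)
Log origins:
  1 — main, line 28
  2 — count_flags, line 20
  3 — index_entries, line 8
  4 — settle_round, line 2
A correct fix: line 4: replace `ticks[pos]` with `ticks[total]`.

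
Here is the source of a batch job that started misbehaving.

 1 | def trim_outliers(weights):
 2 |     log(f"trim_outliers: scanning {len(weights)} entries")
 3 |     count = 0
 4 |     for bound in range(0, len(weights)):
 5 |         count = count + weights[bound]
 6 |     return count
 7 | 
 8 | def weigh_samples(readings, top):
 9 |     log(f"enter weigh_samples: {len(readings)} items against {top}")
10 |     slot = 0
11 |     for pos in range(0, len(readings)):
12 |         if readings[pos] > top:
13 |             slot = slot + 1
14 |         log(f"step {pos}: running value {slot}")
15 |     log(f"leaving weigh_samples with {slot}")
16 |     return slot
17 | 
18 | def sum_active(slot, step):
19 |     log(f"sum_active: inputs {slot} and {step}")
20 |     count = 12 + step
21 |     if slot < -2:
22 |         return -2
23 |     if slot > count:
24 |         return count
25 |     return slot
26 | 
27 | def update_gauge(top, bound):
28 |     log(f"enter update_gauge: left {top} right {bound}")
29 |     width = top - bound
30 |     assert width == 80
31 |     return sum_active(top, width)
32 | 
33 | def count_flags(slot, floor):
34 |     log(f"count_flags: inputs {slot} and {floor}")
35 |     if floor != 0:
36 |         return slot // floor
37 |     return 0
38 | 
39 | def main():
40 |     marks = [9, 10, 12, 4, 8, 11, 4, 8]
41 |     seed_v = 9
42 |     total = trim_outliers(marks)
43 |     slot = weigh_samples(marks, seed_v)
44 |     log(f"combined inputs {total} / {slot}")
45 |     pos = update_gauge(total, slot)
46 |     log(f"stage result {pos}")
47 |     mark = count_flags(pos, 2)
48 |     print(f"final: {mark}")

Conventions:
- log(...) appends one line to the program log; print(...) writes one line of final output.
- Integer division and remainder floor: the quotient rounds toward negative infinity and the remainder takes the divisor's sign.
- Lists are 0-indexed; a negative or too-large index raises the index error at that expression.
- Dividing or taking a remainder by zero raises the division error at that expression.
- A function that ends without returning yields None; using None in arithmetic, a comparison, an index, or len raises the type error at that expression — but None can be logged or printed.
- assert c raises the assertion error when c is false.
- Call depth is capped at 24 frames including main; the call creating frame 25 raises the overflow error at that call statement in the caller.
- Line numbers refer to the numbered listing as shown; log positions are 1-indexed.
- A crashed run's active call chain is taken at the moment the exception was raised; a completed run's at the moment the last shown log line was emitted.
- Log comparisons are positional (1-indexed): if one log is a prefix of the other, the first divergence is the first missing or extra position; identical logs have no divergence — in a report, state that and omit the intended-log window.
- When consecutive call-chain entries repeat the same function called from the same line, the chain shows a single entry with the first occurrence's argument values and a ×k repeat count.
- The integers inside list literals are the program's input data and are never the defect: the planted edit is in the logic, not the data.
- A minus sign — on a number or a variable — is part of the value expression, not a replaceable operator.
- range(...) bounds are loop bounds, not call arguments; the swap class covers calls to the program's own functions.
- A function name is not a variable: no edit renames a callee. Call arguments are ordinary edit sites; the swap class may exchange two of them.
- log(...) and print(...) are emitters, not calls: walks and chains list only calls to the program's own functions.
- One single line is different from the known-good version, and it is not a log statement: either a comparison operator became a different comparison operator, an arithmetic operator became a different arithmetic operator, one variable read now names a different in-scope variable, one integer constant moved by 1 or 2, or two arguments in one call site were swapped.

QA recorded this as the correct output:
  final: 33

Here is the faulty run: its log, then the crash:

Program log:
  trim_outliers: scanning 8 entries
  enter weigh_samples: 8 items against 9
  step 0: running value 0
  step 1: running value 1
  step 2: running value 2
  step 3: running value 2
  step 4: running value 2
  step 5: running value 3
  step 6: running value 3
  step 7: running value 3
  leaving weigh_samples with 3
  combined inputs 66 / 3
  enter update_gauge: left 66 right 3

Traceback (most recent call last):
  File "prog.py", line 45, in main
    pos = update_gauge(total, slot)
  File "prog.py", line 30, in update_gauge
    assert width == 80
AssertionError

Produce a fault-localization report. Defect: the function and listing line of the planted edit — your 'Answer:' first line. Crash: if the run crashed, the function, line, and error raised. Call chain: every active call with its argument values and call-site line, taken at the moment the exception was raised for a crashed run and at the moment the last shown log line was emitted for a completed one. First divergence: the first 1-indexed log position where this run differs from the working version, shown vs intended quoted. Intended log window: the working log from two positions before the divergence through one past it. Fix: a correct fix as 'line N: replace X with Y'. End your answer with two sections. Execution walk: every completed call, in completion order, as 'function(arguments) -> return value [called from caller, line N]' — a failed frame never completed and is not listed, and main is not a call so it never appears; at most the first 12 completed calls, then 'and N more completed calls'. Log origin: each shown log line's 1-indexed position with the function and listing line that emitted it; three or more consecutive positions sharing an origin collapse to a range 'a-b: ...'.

Answer: the defect is in update_gauge at line 30.
Core observation: The faulty run's log stops after 13 lines; the working version's next line would be 'sum_active: inputs 66 and 63'.
Crash: update_gauge, line 30, AssertionError.
Call chain: main -> update_gauge(66, 3) (called at line 45).
First divergence: position 14 — after 13 matching lines the faulty run goes silent; intended next line 'sum_active: inputs 66 and 63'.
Intended log window:
  12: combined inputs 66 / 3
  13: enter update_gauge: left 66 right 3
  14: sum_active: inputs 66 and 63
  15: stage result 66
Execution walk:
  trim_outliers([9, 10, 12, 4, 8, 11, 4, 8]) -> 66  [called from main, line 42]
  weigh_samples([9, 10, 12, 4, 8, 11, 4, 8], 9) -> 3  [called from main, line 43]
Log origins:
  1 — trim_outliers, line 2
  2 — weigh_samples, line 9
  3-10 — weigh_samples, line 14
  11 — weigh_samples, line 15
  12 — main, line 44
  13 — update_gauge, line 28
A correct fix: line 30: replace `==` with `<=`.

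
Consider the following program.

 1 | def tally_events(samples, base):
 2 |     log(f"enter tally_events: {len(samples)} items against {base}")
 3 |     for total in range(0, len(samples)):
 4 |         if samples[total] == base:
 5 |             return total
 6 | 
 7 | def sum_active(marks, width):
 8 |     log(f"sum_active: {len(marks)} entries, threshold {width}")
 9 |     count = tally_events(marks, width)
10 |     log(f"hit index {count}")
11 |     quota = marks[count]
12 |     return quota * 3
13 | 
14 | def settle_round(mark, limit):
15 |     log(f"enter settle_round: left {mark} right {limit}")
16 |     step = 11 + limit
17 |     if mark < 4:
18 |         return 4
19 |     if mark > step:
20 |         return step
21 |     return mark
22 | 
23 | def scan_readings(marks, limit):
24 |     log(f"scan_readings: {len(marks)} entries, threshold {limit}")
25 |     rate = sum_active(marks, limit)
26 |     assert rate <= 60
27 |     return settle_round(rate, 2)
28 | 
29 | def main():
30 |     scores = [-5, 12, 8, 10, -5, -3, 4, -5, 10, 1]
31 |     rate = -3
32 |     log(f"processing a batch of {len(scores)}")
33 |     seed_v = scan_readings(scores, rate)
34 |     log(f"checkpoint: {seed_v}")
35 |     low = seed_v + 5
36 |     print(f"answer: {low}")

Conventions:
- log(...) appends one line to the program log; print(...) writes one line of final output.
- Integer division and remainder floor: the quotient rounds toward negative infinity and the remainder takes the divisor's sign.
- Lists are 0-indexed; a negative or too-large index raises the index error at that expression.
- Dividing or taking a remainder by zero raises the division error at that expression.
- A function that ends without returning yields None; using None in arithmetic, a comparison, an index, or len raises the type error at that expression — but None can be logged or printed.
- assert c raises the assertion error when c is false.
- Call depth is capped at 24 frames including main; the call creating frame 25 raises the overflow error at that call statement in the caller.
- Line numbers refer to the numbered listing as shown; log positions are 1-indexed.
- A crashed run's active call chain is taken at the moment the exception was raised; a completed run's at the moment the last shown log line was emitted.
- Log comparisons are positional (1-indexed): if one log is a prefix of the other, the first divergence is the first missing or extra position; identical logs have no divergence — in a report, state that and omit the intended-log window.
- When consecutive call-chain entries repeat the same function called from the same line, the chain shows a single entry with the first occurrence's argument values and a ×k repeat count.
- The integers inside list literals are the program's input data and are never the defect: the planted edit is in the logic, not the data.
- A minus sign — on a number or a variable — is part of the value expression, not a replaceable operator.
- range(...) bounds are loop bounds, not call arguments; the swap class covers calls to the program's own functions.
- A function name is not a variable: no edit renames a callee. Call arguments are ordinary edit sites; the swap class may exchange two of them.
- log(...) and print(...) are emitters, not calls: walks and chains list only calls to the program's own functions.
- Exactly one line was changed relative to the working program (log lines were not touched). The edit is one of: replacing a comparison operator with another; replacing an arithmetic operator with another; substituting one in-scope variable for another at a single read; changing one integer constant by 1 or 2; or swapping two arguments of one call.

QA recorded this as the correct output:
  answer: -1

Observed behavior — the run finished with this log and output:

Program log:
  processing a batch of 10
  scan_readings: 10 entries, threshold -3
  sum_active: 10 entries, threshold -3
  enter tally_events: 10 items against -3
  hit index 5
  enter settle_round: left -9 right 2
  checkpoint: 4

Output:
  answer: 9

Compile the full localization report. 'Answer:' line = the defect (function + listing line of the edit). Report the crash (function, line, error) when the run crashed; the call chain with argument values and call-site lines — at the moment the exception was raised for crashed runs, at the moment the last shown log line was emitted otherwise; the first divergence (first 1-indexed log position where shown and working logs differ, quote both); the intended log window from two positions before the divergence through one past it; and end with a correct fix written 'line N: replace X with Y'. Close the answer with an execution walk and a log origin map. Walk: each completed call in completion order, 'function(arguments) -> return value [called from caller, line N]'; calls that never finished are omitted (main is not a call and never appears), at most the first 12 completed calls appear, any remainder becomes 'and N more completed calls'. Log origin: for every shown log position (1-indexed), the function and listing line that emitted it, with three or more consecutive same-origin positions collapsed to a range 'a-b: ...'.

Answer: the defect is in main at line 35.
Key fact: No log line changed; the fault shows up purely in the output.
Call chain: main.
First divergence: none; the two logs match at every position.
Execution walk:
  tally_events([-5, 12, 8, 10, -5, -3, 4, -5, 10, 1], -3) -> 5  [called from sum_active, line 9]
  sum_active([-5, 12, 8, 10, -5, -3, 4, -5, 10, 1], -3) -> -9  [called from scan_readings, line 25]
  settle_round(-9, 2) -> 4  [called from scan_readings, line 27]
  scan_readings([-5, 12, 8, 10, -5, -3, 4, -5, 10, 1], -3) -> 4  [called from main, line 33]
Origin of each log line:
  1: from main, line 32
  2: from scan_readings, line 24
  3: from sum_active, line 8
  4: from tally_events, line 2
  5: from sum_active, line 10
  6: from settle_round, line 15
  7: from main, line 34
A correct fix: line 35: replace `+` with `-`.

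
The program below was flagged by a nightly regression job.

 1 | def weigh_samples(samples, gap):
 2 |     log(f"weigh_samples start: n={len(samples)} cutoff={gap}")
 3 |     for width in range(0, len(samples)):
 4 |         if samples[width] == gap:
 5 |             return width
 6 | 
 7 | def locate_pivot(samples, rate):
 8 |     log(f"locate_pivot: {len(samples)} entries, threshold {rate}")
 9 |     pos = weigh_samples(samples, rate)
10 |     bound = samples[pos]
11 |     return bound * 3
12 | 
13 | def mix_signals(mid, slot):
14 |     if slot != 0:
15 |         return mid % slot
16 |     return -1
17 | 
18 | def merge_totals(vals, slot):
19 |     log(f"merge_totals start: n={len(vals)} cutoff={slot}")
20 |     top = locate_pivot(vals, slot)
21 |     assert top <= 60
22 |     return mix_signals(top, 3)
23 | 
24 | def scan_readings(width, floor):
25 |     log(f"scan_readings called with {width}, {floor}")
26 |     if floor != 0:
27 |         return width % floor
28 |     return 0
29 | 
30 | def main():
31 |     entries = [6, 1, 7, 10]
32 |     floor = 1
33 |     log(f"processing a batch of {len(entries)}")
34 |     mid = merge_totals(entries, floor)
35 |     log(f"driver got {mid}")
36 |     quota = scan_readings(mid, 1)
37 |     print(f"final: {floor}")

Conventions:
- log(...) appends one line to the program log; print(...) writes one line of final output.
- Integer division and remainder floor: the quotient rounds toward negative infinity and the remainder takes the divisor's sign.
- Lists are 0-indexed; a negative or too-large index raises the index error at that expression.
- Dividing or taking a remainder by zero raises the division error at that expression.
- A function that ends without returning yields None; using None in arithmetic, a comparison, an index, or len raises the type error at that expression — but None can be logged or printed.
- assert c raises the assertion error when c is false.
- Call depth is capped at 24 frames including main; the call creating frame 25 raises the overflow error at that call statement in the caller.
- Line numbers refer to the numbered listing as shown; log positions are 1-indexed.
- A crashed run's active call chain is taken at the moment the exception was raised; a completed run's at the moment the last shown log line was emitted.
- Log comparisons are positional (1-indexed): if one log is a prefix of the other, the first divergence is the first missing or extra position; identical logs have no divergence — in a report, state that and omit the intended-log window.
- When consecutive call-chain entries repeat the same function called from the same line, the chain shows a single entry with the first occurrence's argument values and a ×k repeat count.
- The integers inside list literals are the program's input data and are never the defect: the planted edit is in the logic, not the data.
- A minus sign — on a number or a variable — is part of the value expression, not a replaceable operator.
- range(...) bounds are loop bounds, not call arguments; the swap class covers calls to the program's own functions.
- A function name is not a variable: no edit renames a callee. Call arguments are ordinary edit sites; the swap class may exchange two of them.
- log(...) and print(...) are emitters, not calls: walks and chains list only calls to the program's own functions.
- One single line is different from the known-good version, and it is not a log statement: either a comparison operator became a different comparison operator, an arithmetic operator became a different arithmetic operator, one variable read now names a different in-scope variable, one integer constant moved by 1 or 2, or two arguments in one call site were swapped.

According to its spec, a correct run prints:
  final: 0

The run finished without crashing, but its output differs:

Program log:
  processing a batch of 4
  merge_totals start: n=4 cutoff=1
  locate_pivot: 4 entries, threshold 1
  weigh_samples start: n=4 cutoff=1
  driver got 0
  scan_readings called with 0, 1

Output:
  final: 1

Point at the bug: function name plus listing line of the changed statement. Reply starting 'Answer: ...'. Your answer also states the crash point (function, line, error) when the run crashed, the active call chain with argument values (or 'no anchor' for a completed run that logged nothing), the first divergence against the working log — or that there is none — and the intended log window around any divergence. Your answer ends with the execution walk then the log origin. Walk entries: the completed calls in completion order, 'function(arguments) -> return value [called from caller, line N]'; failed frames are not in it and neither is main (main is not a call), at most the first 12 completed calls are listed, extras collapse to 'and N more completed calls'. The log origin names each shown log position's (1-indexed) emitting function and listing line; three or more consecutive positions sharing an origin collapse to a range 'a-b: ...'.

Answer: the defect is in main at line 37.
Core observation: Every logged value matches the working version; the printed result is what differs.
Call chain: main -> scan_readings(0, 1) (called at line 36).
First divergence: none (the log streams are identical).
Execution walk:
  weigh_samples([6, 1, 7, 10], 1) -> 1  [called from locate_pivot, line 9]
  locate_pivot([6, 1, 7, 10], 1) -> 3  [called from merge_totals, line 20]
  mix_signals(3, 3) -> 0  [called from merge_totals, line 22]
  merge_totals([6, 1, 7, 10], 1) -> 0  [called from main, line 34]
  scan_readings(0, 1) -> 0  [called from main, line 36]
Origin of each log line:
  1: logged in main at line 33
  2: logged in merge_totals at line 19
  3: logged in locate_pivot at line 8
  4: logged in weigh_samples at line 2
  5: logged in main at line 35
  6: logged in scan_readings at line 25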